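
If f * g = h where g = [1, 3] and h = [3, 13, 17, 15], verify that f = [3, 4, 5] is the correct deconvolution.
Forward-compute [3, 4, 5] * [1, 3]: h[0] = 3×1 = 3; h[1] = 3×3 + 4×1 = 13; h[2] = 4×3 + 5×1 = 17; h[3] = 5×3 = 15 → [3, 13, 17, 15]. Matches given h = [3, 13, 17, 15], so verified.

Verified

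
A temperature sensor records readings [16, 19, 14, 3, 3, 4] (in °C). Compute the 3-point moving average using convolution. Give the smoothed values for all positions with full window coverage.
3-point moving average kernel = [1, 1, 1]. Apply in 'valid' mode (full window coverage): avg[0] = (16 + 19 + 14) / 3 = 16.33; avg[1] = (19 + 14 + 3) / 3 = 12.0; avg[2] = (14 + 3 + 3) / 3 = 6.67; avg[3] = (3 + 3 + 4) / 3 = 3.33. Smoothed values: [16.33, 12.0, 6.67, 3.33]

[16.33, 12.0, 6.67, 3.33]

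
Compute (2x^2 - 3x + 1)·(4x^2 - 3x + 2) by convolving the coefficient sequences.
Ascending coefficients: a = [1, -3, 2], b = [2, -3, 4]. c[0] = 1×2 = 2; c[1] = 1×-3 + -3×2 = -9; c[2] = 1×4 + -3×-3 + 2×2 = 17; c[3] = -3×4 + 2×-3 = -18; c[4] = 2×4 = 8. Result coefficients: [2, -9, 17, -18, 8] → 8x^4 - 18x^3 + 17x^2 - 9x + 2

8x^4 - 18x^3 + 17x^2 - 9x + 2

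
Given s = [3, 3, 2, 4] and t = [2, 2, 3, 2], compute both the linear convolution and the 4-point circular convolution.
Linear: y_lin[0] = 3×2 = 6; y_lin[1] = 3×2 + 3×2 = 12; y_lin[2] = 3×3 + 3×2 + 2×2 = 19; y_lin[3] = 3×2 + 3×3 + 2×2 + 4×2 = 27; y_lin[4] = 3×2 + 2×3 + 4×2 = 20; y_lin[5] = 2×2 + 4×3 = 16; y_lin[6] = 4×2 = 8 → [6, 12, 19, 27, 20, 16, 8]. Circular (length 4): y[0] = 3×2 + 3×2 + 2×3 + 4×2 = 26; y[1] = 3×2 + 3×2 + 2×2 + 4×3 = 28; y[2] = 3×3 + 3×2 + 2×2 + 4×2 = 27; y[3] = 3×2 + 3×3 + 2×2 + 4×2 = 27 → [26, 28, 27, 27]

Linear: [6, 12, 19, 27, 20, 16, 8], Circular: [26, 28, 27, 27]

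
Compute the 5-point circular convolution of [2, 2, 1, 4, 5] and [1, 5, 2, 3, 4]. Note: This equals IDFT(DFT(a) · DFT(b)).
Either evaluate y[k] = Σ_j a[j]·b[(k-j) mod 5] directly, or use IDFT(DFT(a) · DFT(b)). y[0] = 2×1 + 2×4 + 1×3 + 4×2 + 5×5 = 46; y[1] = 2×5 + 2×1 + 1×4 + 4×3 + 5×2 = 38; y[2] = 2×2 + 2×5 + 1×1 + 4×4 + 5×3 = 46; y[3] = 2×3 + 2×2 + 1×5 + 4×1 + 5×4 = 39; y[4] = 2×4 + 2×3 + 1×2 + 4×5 + 5×1 = 41. Result: [46, 38, 46, 39, 41]

[46, 38, 46, 39, 41]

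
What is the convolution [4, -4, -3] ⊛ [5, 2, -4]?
y[0] = 4×5 = 20; y[1] = 4×2 + -4×5 = -12; y[2] = 4×-4 + -4×2 + -3×5 = -39; y[3] = -4×-4 + -3×2 = 10; y[4] = -3×-4 = 12

[20, -12, -39, 10, 12]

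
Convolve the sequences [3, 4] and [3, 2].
y[0] = 3×3 = 9; y[1] = 3×2 + 4×3 = 18; y[2] = 4×2 = 8

[9, 18, 8]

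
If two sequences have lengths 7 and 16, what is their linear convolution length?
Linear/full convolution length: m + n - 1 = 7 + 16 - 1 = 22

22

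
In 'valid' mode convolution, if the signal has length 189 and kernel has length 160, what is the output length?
'Valid' mode counts only positions where the kernel fully overlaps the signal: m - n + 1 = 189 - 160 + 1 = 30

30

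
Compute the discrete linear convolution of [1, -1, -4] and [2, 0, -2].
y[0] = 1×2 = 2; y[1] = 1×0 + -1×2 = -2; y[2] = 1×-2 + -1×0 + -4×2 = -10; y[3] = -1×-2 + -4×0 = 2; y[4] = -4×-2 = 8

[2, -2, -10, 2, 8]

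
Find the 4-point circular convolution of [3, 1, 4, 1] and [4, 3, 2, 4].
Use y[k] = Σ_j x[j]·h[(k-j) mod 4]. y[0] = 3×4 + 1×4 + 4×2 + 1×3 = 27; y[1] = 3×3 + 1×4 + 4×4 + 1×2 = 31; y[2] = 3×2 + 1×3 + 4×4 + 1×4 = 29; y[3] = 3×4 + 1×2 + 4×3 + 1×4 = 30. Result: [27, 31, 29, 30]

[27, 31, 29, 30]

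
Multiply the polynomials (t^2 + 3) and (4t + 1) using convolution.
Ascending coefficients: a = [3, 0, 1], b = [1, 4]. c[0] = 3×1 = 3; c[1] = 3×4 + 0×1 = 12; c[2] = 0×4 + 1×1 = 1; c[3] = 1×4 = 4. Result coefficients: [3, 12, 1, 4] → 4t^3 + t^2 + 12t + 3

4t^3 + t^2 + 12t + 3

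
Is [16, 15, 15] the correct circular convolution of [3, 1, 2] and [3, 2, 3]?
Recompute circular convolution of [3, 1, 2] and [3, 2, 3]: y[0] = 3×3 + 1×3 + 2×2 = 16; y[1] = 3×2 + 1×3 + 2×3 = 15; y[2] = 3×3 + 1×2 + 2×3 = 17 → [16, 15, 17]. Compare to given [16, 15, 15]: they differ at index 2: given 15, correct 17, so answer: No

No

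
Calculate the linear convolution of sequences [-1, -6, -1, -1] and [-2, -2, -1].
y[0] = -1×-2 = 2; y[1] = -1×-2 + -6×-2 = 14; y[2] = -1×-1 + -6×-2 + -1×-2 = 15; y[3] = -6×-1 + -1×-2 + -1×-2 = 10; y[4] = -1×-1 + -1×-2 = 3; y[5] = -1×-1 = 1

[2, 14, 15, 10, 3, 1]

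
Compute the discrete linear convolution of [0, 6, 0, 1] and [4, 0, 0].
y[0] = 0×4 = 0; y[1] = 0×0 + 6×4 = 24; y[2] = 0×0 + 6×0 + 0×4 = 0; y[3] = 6×0 + 0×0 + 1×4 = 4; y[4] = 0×0 + 1×0 = 0; y[5] = 1×0 = 0

[0, 24, 0, 4, 0, 0]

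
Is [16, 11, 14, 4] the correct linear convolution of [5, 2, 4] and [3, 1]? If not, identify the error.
Recompute linear convolution of [5, 2, 4] and [3, 1]: y[0] = 5×3 = 15; y[1] = 5×1 + 2×3 = 11; y[2] = 2×1 + 4×3 = 14; y[3] = 4×1 = 4 → [15, 11, 14, 4]. Compare to given [16, 11, 14, 4]: they differ at index 0: given 16, correct 15, so answer: No

No. Error at index 0: given 16, correct 15.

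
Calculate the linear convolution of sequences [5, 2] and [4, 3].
y[0] = 5×4 = 20; y[1] = 5×3 + 2×4 = 23; y[2] = 2×3 = 6

[20, 23, 6]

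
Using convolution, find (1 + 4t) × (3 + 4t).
Ascending coefficients: a = [1, 4], b = [3, 4]. c[0] = 1×3 = 3; c[1] = 1×4 + 4×3 = 16; c[2] = 4×4 = 16. Result coefficients: [3, 16, 16] → 3 + 16t + 16t^2

3 + 16t + 16t^2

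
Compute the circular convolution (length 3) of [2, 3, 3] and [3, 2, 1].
Use y[k] = Σ_j x[j]·h[(k-j) mod 3]. y[0] = 2×3 + 3×1 + 3×2 = 15; y[1] = 2×2 + 3×3 + 3×1 = 16; y[2] = 2×1 + 3×2 + 3×3 = 17. Result: [15, 16, 17]

[15, 16, 17]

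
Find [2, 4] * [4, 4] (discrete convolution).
y[0] = 2×4 = 8; y[1] = 2×4 + 4×4 = 24; y[2] = 4×4 = 16

[8, 24, 16]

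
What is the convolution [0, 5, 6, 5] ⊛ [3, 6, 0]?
y[0] = 0×3 = 0; y[1] = 0×6 + 5×3 = 15; y[2] = 0×0 + 5×6 + 6×3 = 48; y[3] = 5×0 + 6×6 + 5×3 = 51; y[4] = 6×0 + 5×6 = 30; y[5] = 5×0 = 0

[0, 15, 48, 51, 30, 0]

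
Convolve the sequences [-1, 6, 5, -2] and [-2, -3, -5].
y[0] = -1×-2 = 2; y[1] = -1×-3 + 6×-2 = -9; y[2] = -1×-5 + 6×-3 + 5×-2 = -23; y[3] = 6×-5 + 5×-3 + -2×-2 = -41; y[4] = 5×-5 + -2×-3 = -19; y[5] = -2×-5 = 10

[2, -9, -23, -41, -19, 10]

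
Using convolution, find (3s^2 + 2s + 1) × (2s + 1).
Ascending coefficients: a = [1, 2, 3], b = [1, 2]. c[0] = 1×1 = 1; c[1] = 1×2 + 2×1 = 4; c[2] = 2×2 + 3×1 = 7; c[3] = 3×2 = 6. Result coefficients: [1, 4, 7, 6] → 6s^3 + 7s^2 + 4s + 1

6s^3 + 7s^2 + 4s + 1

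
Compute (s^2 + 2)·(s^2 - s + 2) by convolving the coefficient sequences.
Ascending coefficients: a = [2, 0, 1], b = [2, -1, 1]. c[0] = 2×2 = 4; c[1] = 2×-1 + 0×2 = -2; c[2] = 2×1 + 0×-1 + 1×2 = 4; c[3] = 0×1 + 1×-1 = -1; c[4] = 1×1 = 1. Result coefficients: [4, -2, 4, -1, 1] → s^4 - s^3 + 4s^2 - 2s + 4

s^4 - s^3 + 4s^2 - 2s + 4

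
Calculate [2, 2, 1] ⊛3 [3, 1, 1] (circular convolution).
Use y[k] = Σ_j a[j]·b[(k-j) mod 3]. y[0] = 2×3 + 2×1 + 1×1 = 9; y[1] = 2×1 + 2×3 + 1×1 = 9; y[2] = 2×1 + 2×1 + 1×3 = 7. Result: [9, 9, 7]

[9, 9, 7]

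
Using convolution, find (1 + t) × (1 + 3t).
Ascending coefficients: a = [1, 1], b = [1, 3]. c[0] = 1×1 = 1; c[1] = 1×3 + 1×1 = 4; c[2] = 1×3 = 3. Result coefficients: [1, 4, 3] → 1 + 4t + 3t^2

1 + 4t + 3t^2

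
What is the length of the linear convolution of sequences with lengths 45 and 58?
Linear/full convolution length: m + n - 1 = 45 + 58 - 1 = 102

102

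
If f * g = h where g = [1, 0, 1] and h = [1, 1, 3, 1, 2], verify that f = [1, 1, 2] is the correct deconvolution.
Forward-compute [1, 1, 2] * [1, 0, 1]: h[0] = 1×1 = 1; h[1] = 1×0 + 1×1 = 1; h[2] = 1×1 + 1×0 + 2×1 = 3; h[3] = 1×1 + 2×0 = 1; h[4] = 2×1 = 2 → [1, 1, 3, 1, 2]. Matches given h = [1, 1, 3, 1, 2], so verified.

Verified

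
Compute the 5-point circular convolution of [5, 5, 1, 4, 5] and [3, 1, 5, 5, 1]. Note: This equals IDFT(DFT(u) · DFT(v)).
Either evaluate y[k] = Σ_j u[j]·v[(k-j) mod 5] directly, or use IDFT(DFT(u) · DFT(v)). y[0] = 5×3 + 5×1 + 1×5 + 4×5 + 5×1 = 50; y[1] = 5×1 + 5×3 + 1×1 + 4×5 + 5×5 = 66; y[2] = 5×5 + 5×1 + 1×3 + 4×1 + 5×5 = 62; y[3] = 5×5 + 5×5 + 1×1 + 4×3 + 5×1 = 68; y[4] = 5×1 + 5×5 + 1×5 + 4×1 + 5×3 = 54. Result: [50, 66, 62, 68, 54]

[50, 66, 62, 68, 54]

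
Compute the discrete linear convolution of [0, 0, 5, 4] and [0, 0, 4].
y[0] = 0×0 = 0; y[1] = 0×0 + 0×0 = 0; y[2] = 0×4 + 0×0 + 5×0 = 0; y[3] = 0×4 + 5×0 + 4×0 = 0; y[4] = 5×4 + 4×0 = 20; y[5] = 4×4 = 16

[0, 0, 0, 0, 20, 16]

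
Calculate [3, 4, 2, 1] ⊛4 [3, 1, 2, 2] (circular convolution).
Use y[k] = Σ_j x[j]·h[(k-j) mod 4]. y[0] = 3×3 + 4×2 + 2×2 + 1×1 = 22; y[1] = 3×1 + 4×3 + 2×2 + 1×2 = 21; y[2] = 3×2 + 4×1 + 2×3 + 1×2 = 18; y[3] = 3×2 + 4×2 + 2×1 + 1×3 = 19. Result: [22, 21, 18, 19]

[22, 21, 18, 19]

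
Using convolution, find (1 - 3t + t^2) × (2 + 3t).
Ascending coefficients: a = [1, -3, 1], b = [2, 3]. c[0] = 1×2 = 2; c[1] = 1×3 + -3×2 = -3; c[2] = -3×3 + 1×2 = -7; c[3] = 1×3 = 3. Result coefficients: [2, -3, -7, 3] → 2 - 3t - 7t^2 + 3t^3

2 - 3t - 7t^2 + 3t^3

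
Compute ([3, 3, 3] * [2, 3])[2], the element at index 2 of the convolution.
Use y[k] = Σ_i a[i]·b[k-i] at k=2. y[2] = 3×3 + 3×2 = 15

15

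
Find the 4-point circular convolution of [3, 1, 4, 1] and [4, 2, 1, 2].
Use y[k] = Σ_j x[j]·h[(k-j) mod 4]. y[0] = 3×4 + 1×2 + 4×1 + 1×2 = 20; y[1] = 3×2 + 1×4 + 4×2 + 1×1 = 19; y[2] = 3×1 + 1×2 + 4×4 + 1×2 = 23; y[3] = 3×2 + 1×1 + 4×2 + 1×4 = 19. Result: [20, 19, 23, 19]

[20, 19, 23, 19]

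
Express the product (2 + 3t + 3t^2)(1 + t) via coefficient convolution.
Ascending coefficients: a = [2, 3, 3], b = [1, 1]. c[0] = 2×1 = 2; c[1] = 2×1 + 3×1 = 5; c[2] = 3×1 + 3×1 = 6; c[3] = 3×1 = 3. Result coefficients: [2, 5, 6, 3] → 2 + 5t + 6t^2 + 3t^3

2 + 5t + 6t^2 + 3t^3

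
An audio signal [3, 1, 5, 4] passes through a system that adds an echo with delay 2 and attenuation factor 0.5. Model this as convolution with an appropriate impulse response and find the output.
Direct-path + delayed-attenuated-path model → impulse response h = [1, 0, 0.5] (1 at lag 0, 0.5 at lag 2). Output y[n] = x[n] + 0.5·x[n - 2] (with x[n] = 0 outside 0..3): y[0] = 3 + 0.5×0 = 3; y[1] = 1 + 0.5×0 = 1; y[2] = 5 + 0.5×3 = 6.5; y[3] = 4 + 0.5×1 = 4.5; y[4] = 0 + 0.5×5 = 2.5; y[5] = 0 + 0.5×4 = 2.0. So y = [3, 1, 6.5, 4.5, 2.5, 2.0]

[3, 1, 6.5, 4.5, 2.5, 2.0]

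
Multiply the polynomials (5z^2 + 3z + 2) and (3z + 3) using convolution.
Ascending coefficients: a = [2, 3, 5], b = [3, 3]. c[0] = 2×3 = 6; c[1] = 2×3 + 3×3 = 15; c[2] = 3×3 + 5×3 = 24; c[3] = 5×3 = 15. Result coefficients: [6, 15, 24, 15] → 15z^3 + 24z^2 + 15z + 6

15z^3 + 24z^2 + 15z + 6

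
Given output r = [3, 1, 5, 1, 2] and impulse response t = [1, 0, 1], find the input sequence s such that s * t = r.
Deconvolve r=[3, 1, 5, 1, 2] by t=[1, 0, 1]. Since t[0]=1, solve forward: s[0] = r[0] / 1 = 3; s[1] = (r[1] - 3×0) / 1 = 1; s[2] = (r[2] - 1×0 - 3×1) / 1 = 2. So s = [3, 1, 2]. Check by forward convolution: r[0] = 3×1 = 3; r[1] = 3×0 + 1×1 = 1; r[2] = 3×1 + 1×0 + 2×1 = 5; r[3] = 1×1 + 2×0 = 1; r[4] = 2×1 = 2

[3, 1, 2]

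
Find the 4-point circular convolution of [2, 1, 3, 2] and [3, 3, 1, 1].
Use y[k] = Σ_j s[j]·t[(k-j) mod 4]. y[0] = 2×3 + 1×1 + 3×1 + 2×3 = 16; y[1] = 2×3 + 1×3 + 3×1 + 2×1 = 14; y[2] = 2×1 + 1×3 + 3×3 + 2×1 = 16; y[3] = 2×1 + 1×1 + 3×3 + 2×3 = 18. Result: [16, 14, 16, 18]

[16, 14, 16, 18]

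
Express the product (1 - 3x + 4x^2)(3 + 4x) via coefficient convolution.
Ascending coefficients: a = [1, -3, 4], b = [3, 4]. c[0] = 1×3 = 3; c[1] = 1×4 + -3×3 = -5; c[2] = -3×4 + 4×3 = 0; c[3] = 4×4 = 16. Result coefficients: [3, -5, 0, 16] → 3 - 5x + 16x^3

3 - 5x + 16x^3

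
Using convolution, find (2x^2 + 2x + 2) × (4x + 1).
Ascending coefficients: a = [2, 2, 2], b = [1, 4]. c[0] = 2×1 = 2; c[1] = 2×4 + 2×1 = 10; c[2] = 2×4 + 2×1 = 10; c[3] = 2×4 = 8. Result coefficients: [2, 10, 10, 8] → 8x^3 + 10x^2 + 10x + 2

8x^3 + 10x^2 + 10x + 2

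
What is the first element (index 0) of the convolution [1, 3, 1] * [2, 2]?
Use y[k] = Σ_i a[i]·b[k-i] at k=0. y[0] = 1×2 = 2

2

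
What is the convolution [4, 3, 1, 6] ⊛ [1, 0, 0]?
y[0] = 4×1 = 4; y[1] = 4×0 + 3×1 = 3; y[2] = 4×0 + 3×0 + 1×1 = 1; y[3] = 3×0 + 1×0 + 6×1 = 6; y[4] = 1×0 + 6×0 = 0; y[5] = 6×0 = 0

[4, 3, 1, 6, 0, 0]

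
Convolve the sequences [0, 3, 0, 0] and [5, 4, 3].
y[0] = 0×5 = 0; y[1] = 0×4 + 3×5 = 15; y[2] = 0×3 + 3×4 + 0×5 = 12; y[3] = 3×3 + 0×4 + 0×5 = 9; y[4] = 0×3 + 0×4 = 0; y[5] = 0×3 = 0

[0, 15, 12, 9, 0, 0]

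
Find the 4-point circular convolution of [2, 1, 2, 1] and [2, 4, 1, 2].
Use y[k] = Σ_j x[j]·h[(k-j) mod 4]. y[0] = 2×2 + 1×2 + 2×1 + 1×4 = 12; y[1] = 2×4 + 1×2 + 2×2 + 1×1 = 15; y[2] = 2×1 + 1×4 + 2×2 + 1×2 = 12; y[3] = 2×2 + 1×1 + 2×4 + 1×2 = 15. Result: [12, 15, 12, 15]

[12, 15, 12, 15]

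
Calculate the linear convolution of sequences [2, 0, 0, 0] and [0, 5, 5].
y[0] = 2×0 = 0; y[1] = 2×5 + 0×0 = 10; y[2] = 2×5 + 0×5 + 0×0 = 10; y[3] = 0×5 + 0×5 + 0×0 = 0; y[4] = 0×5 + 0×5 = 0; y[5] = 0×5 = 0

[0, 10, 10, 0, 0, 0]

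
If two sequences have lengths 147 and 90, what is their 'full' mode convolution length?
Linear/full convolution length: m + n - 1 = 147 + 90 - 1 = 236

236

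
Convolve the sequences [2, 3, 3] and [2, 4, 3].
y[0] = 2×2 = 4; y[1] = 2×4 + 3×2 = 14; y[2] = 2×3 + 3×4 + 3×2 = 24; y[3] = 3×3 + 3×4 = 21; y[4] = 3×3 = 9

[4, 14, 24, 21, 9]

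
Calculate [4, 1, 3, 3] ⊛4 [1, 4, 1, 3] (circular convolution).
Use y[k] = Σ_j x[j]·h[(k-j) mod 4]. y[0] = 4×1 + 1×3 + 3×1 + 3×4 = 22; y[1] = 4×4 + 1×1 + 3×3 + 3×1 = 29; y[2] = 4×1 + 1×4 + 3×1 + 3×3 = 20; y[3] = 4×3 + 1×1 + 3×4 + 3×1 = 28. Result: [22, 29, 20, 28]

[22, 29, 20, 28]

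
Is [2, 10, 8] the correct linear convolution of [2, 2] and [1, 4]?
Recompute linear convolution of [2, 2] and [1, 4]: y[0] = 2×1 = 2; y[1] = 2×4 + 2×1 = 10; y[2] = 2×4 = 8 → [2, 10, 8]. Given [2, 10, 8] matches, so answer: Yes

Yes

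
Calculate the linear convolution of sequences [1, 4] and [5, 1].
y[0] = 1×5 = 5; y[1] = 1×1 + 4×5 = 21; y[2] = 4×1 = 4

[5, 21, 4]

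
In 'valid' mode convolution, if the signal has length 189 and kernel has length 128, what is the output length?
'Valid' mode counts only positions where the kernel fully overlaps the signal: m - n + 1 = 189 - 128 + 1 = 62

62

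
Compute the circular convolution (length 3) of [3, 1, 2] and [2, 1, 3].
Use y[k] = Σ_j u[j]·v[(k-j) mod 3]. y[0] = 3×2 + 1×3 + 2×1 = 11; y[1] = 3×1 + 1×2 + 2×3 = 11; y[2] = 3×3 + 1×1 + 2×2 = 14. Result: [11, 11, 14]

[11, 11, 14]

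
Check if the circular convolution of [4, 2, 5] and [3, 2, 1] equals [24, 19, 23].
Recompute circular convolution of [4, 2, 5] and [3, 2, 1]: y[0] = 4×3 + 2×1 + 5×2 = 24; y[1] = 4×2 + 2×3 + 5×1 = 19; y[2] = 4×1 + 2×2 + 5×3 = 23 → [24, 19, 23]. Given [24, 19, 23] matches, so answer: Yes

Yes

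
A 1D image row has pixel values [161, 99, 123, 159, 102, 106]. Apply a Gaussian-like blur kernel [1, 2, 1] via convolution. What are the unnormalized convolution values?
Convolve image row [161, 99, 123, 159, 102, 106] with kernel [1, 2, 1]: y[0] = 161×1 = 161; y[1] = 161×2 + 99×1 = 421; y[2] = 161×1 + 99×2 + 123×1 = 482; y[3] = 99×1 + 123×2 + 159×1 = 504; y[4] = 123×1 + 159×2 + 102×1 = 543; y[5] = 159×1 + 102×2 + 106×1 = 469; y[6] = 102×1 + 106×2 = 314; y[7] = 106×1 = 106 → [161, 421, 482, 504, 543, 469, 314, 106]. Normalization factor = sum(kernel) = 4.

[161, 421, 482, 504, 543, 469, 314, 106]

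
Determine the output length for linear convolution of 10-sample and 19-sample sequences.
Linear/full convolution length: m + n - 1 = 10 + 19 - 1 = 28

28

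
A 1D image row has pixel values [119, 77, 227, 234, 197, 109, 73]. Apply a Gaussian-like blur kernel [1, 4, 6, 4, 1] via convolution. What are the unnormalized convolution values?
Convolve image row [119, 77, 227, 234, 197, 109, 73] with kernel [1, 4, 6, 4, 1]: y[0] = 119×1 = 119; y[1] = 119×4 + 77×1 = 553; y[2] = 119×6 + 77×4 + 227×1 = 1249; y[3] = 119×4 + 77×6 + 227×4 + 234×1 = 2080; y[4] = 119×1 + 77×4 + 227×6 + 234×4 + 197×1 = 2922; y[5] = 77×1 + 227×4 + 234×6 + 197×4 + 109×1 = 3286; y[6] = 227×1 + 234×4 + 197×6 + 109×4 + 73×1 = 2854; y[7] = 234×1 + 197×4 + 109×6 + 73×4 = 1968; y[8] = 197×1 + 109×4 + 73×6 = 1071; y[9] = 109×1 + 73×4 = 401; y[10] = 73×1 = 73 → [119, 553, 1249, 2080, 2922, 3286, 2854, 1968, 1071, 401, 73]. Normalization factor = sum(kernel) = 16.

[119, 553, 1249, 2080, 2922, 3286, 2854, 1968, 1071, 401, 73]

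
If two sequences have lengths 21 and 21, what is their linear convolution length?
Linear/full convolution length: m + n - 1 = 21 + 21 - 1 = 41

41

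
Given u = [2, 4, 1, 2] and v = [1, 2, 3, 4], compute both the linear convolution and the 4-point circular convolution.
Linear: y_lin[0] = 2×1 = 2; y_lin[1] = 2×2 + 4×1 = 8; y_lin[2] = 2×3 + 4×2 + 1×1 = 15; y_lin[3] = 2×4 + 4×3 + 1×2 + 2×1 = 24; y_lin[4] = 4×4 + 1×3 + 2×2 = 23; y_lin[5] = 1×4 + 2×3 = 10; y_lin[6] = 2×4 = 8 → [2, 8, 15, 24, 23, 10, 8]. Circular (length 4): y[0] = 2×1 + 4×4 + 1×3 + 2×2 = 25; y[1] = 2×2 + 4×1 + 1×4 + 2×3 = 18; y[2] = 2×3 + 4×2 + 1×1 + 2×4 = 23; y[3] = 2×4 + 4×3 + 1×2 + 2×1 = 24 → [25, 18, 23, 24]

Linear: [2, 8, 15, 24, 23, 10, 8], Circular: [25, 18, 23, 24]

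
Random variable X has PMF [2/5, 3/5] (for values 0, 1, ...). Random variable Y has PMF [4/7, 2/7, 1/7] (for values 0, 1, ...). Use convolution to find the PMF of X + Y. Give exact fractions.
P(X+Y=k) = Σ_i P(X=i)·P(Y=k-i) — a convolution of [2/5, 3/5] and [4/7, 2/7, 1/7]. P(X+Y=0) = (2/5)×(4/7) = 8/35; P(X+Y=1) = (2/5)×(2/7) + (3/5)×(4/7) = 4/35 + 12/35 = 16/35; P(X+Y=2) = (2/5)×(1/7) + (3/5)×(2/7) = 2/35 + 6/35 = 8/35; P(X+Y=3) = (3/5)×(1/7) = 3/35. PMF: [8/35, 16/35, 8/35, 3/35] (sums to 1 ✓)

[8/35, 16/35, 8/35, 3/35]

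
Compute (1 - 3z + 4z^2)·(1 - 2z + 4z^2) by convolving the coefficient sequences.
Ascending coefficients: a = [1, -3, 4], b = [1, -2, 4]. c[0] = 1×1 = 1; c[1] = 1×-2 + -3×1 = -5; c[2] = 1×4 + -3×-2 + 4×1 = 14; c[3] = -3×4 + 4×-2 = -20; c[4] = 4×4 = 16. Result coefficients: [1, -5, 14, -20, 16] → 1 - 5z + 14z^2 - 20z^3 + 16z^4

1 - 5z + 14z^2 - 20z^3 + 16z^4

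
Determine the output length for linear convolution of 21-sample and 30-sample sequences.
Linear/full convolution length: m + n - 1 = 21 + 30 - 1 = 50

50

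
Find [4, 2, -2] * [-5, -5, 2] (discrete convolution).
y[0] = 4×-5 = -20; y[1] = 4×-5 + 2×-5 = -30; y[2] = 4×2 + 2×-5 + -2×-5 = 8; y[3] = 2×2 + -2×-5 = 14; y[4] = -2×2 = -4

[-20, -30, 8, 14, -4]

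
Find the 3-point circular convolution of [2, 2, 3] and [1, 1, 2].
Use y[k] = Σ_j u[j]·v[(k-j) mod 3]. y[0] = 2×1 + 2×2 + 3×1 = 9; y[1] = 2×1 + 2×1 + 3×2 = 10; y[2] = 2×2 + 2×1 + 3×1 = 9. Result: [9, 10, 9]

[9, 10, 9]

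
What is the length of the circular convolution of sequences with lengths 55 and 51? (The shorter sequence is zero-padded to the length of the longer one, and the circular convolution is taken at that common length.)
Circular convolution (zero-padding the shorter input) has length max(m, n) = max(55, 51) = 55

55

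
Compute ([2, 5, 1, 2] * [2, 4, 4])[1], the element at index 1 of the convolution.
Use y[k] = Σ_i a[i]·b[k-i] at k=1. y[1] = 2×4 + 5×2 = 18

18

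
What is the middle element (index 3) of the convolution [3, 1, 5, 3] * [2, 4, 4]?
Use y[k] = Σ_i a[i]·b[k-i] at k=3. y[3] = 1×4 + 5×4 + 3×2 = 30

30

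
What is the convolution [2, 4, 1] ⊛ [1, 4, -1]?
y[0] = 2×1 = 2; y[1] = 2×4 + 4×1 = 12; y[2] = 2×-1 + 4×4 + 1×1 = 15; y[3] = 4×-1 + 1×4 = 0; y[4] = 1×-1 = -1

[2, 12, 15, 0, -1]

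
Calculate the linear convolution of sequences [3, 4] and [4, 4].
y[0] = 3×4 = 12; y[1] = 3×4 + 4×4 = 28; y[2] = 4×4 = 16

[12, 28, 16]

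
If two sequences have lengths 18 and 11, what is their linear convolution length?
Linear/full convolution length: m + n - 1 = 18 + 11 - 1 = 28

28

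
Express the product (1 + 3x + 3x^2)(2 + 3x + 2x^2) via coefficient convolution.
Ascending coefficients: a = [1, 3, 3], b = [2, 3, 2]. c[0] = 1×2 = 2; c[1] = 1×3 + 3×2 = 9; c[2] = 1×2 + 3×3 + 3×2 = 17; c[3] = 3×2 + 3×3 = 15; c[4] = 3×2 = 6. Result coefficients: [2, 9, 17, 15, 6] → 2 + 9x + 17x^2 + 15x^3 + 6x^4

2 + 9x + 17x^2 + 15x^3 + 6x^4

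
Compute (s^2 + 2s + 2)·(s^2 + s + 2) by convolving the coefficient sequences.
Ascending coefficients: a = [2, 2, 1], b = [2, 1, 1]. c[0] = 2×2 = 4; c[1] = 2×1 + 2×2 = 6; c[2] = 2×1 + 2×1 + 1×2 = 6; c[3] = 2×1 + 1×1 = 3; c[4] = 1×1 = 1. Result coefficients: [4, 6, 6, 3, 1] → s^4 + 3s^3 + 6s^2 + 6s + 4

s^4 + 3s^3 + 6s^2 + 6s + 4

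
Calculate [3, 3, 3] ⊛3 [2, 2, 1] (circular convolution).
Use y[k] = Σ_j a[j]·b[(k-j) mod 3]. y[0] = 3×2 + 3×1 + 3×2 = 15; y[1] = 3×2 + 3×2 + 3×1 = 15; y[2] = 3×1 + 3×2 + 3×2 = 15. Result: [15, 15, 15]

[15, 15, 15]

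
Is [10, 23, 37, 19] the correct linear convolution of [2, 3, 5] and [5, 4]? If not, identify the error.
Recompute linear convolution of [2, 3, 5] and [5, 4]: y[0] = 2×5 = 10; y[1] = 2×4 + 3×5 = 23; y[2] = 3×4 + 5×5 = 37; y[3] = 5×4 = 20 → [10, 23, 37, 20]. Compare to given [10, 23, 37, 19]: they differ at index 3: given 19, correct 20, so answer: No

No. Error at index 3: given 19, correct 20.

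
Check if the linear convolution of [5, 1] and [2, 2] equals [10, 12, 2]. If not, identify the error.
Recompute linear convolution of [5, 1] and [2, 2]: y[0] = 5×2 = 10; y[1] = 5×2 + 1×2 = 12; y[2] = 1×2 = 2 → [10, 12, 2]. Given [10, 12, 2] matches, so answer: Yes

Yes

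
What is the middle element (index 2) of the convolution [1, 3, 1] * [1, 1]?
Use y[k] = Σ_i a[i]·b[k-i] at k=2. y[2] = 3×1 + 1×1 = 4

4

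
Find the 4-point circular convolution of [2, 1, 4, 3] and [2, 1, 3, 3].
Use y[k] = Σ_j x[j]·h[(k-j) mod 4]. y[0] = 2×2 + 1×3 + 4×3 + 3×1 = 22; y[1] = 2×1 + 1×2 + 4×3 + 3×3 = 25; y[2] = 2×3 + 1×1 + 4×2 + 3×3 = 24; y[3] = 2×3 + 1×3 + 4×1 + 3×2 = 19. Result: [22, 25, 24, 19]

[22, 25, 24, 19]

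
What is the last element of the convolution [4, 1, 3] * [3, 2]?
Use y[k] = Σ_i a[i]·b[k-i] at k=3. y[3] = 3×2 = 6

6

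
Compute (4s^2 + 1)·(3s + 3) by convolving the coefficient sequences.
Ascending coefficients: a = [1, 0, 4], b = [3, 3]. c[0] = 1×3 = 3; c[1] = 1×3 + 0×3 = 3; c[2] = 0×3 + 4×3 = 12; c[3] = 4×3 = 12. Result coefficients: [3, 3, 12, 12] → 12s^3 + 12s^2 + 3s + 3

12s^3 + 12s^2 + 3s + 3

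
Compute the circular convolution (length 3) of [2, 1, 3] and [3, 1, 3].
Use y[k] = Σ_j a[j]·b[(k-j) mod 3]. y[0] = 2×3 + 1×3 + 3×1 = 12; y[1] = 2×1 + 1×3 + 3×3 = 14; y[2] = 2×3 + 1×1 + 3×3 = 16. Result: [12, 14, 16]

[12, 14, 16]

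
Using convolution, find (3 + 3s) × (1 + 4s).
Ascending coefficients: a = [3, 3], b = [1, 4]. c[0] = 3×1 = 3; c[1] = 3×4 + 3×1 = 15; c[2] = 3×4 = 12. Result coefficients: [3, 15, 12] → 3 + 15s + 12s^2

3 + 15s + 12s^2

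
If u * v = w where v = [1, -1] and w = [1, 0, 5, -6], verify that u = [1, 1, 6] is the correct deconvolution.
Forward-compute [1, 1, 6] * [1, -1]: w[0] = 1×1 = 1; w[1] = 1×-1 + 1×1 = 0; w[2] = 1×-1 + 6×1 = 5; w[3] = 6×-1 = -6 → [1, 0, 5, -6]. Matches given w = [1, 0, 5, -6], so verified.

Verified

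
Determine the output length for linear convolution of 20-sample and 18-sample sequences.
Linear/full convolution length: m + n - 1 = 20 + 18 - 1 = 37

37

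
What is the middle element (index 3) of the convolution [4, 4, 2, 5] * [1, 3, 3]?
Use y[k] = Σ_i a[i]·b[k-i] at k=3. y[3] = 4×3 + 2×3 + 5×1 = 23

23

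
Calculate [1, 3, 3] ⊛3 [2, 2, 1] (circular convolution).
Use y[k] = Σ_j s[j]·t[(k-j) mod 3]. y[0] = 1×2 + 3×1 + 3×2 = 11; y[1] = 1×2 + 3×2 + 3×1 = 11; y[2] = 1×1 + 3×2 + 3×2 = 13. Result: [11, 11, 13]

[11, 11, 13]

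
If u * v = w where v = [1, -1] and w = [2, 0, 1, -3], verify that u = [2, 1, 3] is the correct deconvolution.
Forward-compute [2, 1, 3] * [1, -1]: w[0] = 2×1 = 2; w[1] = 2×-1 + 1×1 = -1; w[2] = 1×-1 + 3×1 = 2; w[3] = 3×-1 = -3 → [2, -1, 2, -3]. Does not match given w = [2, 0, 1, -3].

Not verified. [2, 1, 3] * [1, -1] = [2, -1, 2, -3], which differs from [2, 0, 1, -3] at index 1.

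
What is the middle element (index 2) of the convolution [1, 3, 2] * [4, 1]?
Use y[k] = Σ_i a[i]·b[k-i] at k=2. y[2] = 3×1 + 2×4 = 11

11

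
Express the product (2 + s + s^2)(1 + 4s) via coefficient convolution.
Ascending coefficients: a = [2, 1, 1], b = [1, 4]. c[0] = 2×1 = 2; c[1] = 2×4 + 1×1 = 9; c[2] = 1×4 + 1×1 = 5; c[3] = 1×4 = 4. Result coefficients: [2, 9, 5, 4] → 2 + 9s + 5s^2 + 4s^3

2 + 9s + 5s^2 + 4s^3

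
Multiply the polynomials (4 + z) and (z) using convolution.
Ascending coefficients: a = [4, 1], b = [0, 1]. c[0] = 4×0 = 0; c[1] = 4×1 + 1×0 = 4; c[2] = 1×1 = 1. Result coefficients: [0, 4, 1] → 4z + z^2

4z + z^2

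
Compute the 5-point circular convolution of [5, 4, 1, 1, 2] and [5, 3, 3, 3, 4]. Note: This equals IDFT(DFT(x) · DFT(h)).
Either evaluate y[k] = Σ_j x[j]·h[(k-j) mod 5] directly, or use IDFT(DFT(x) · DFT(h)). y[0] = 5×5 + 4×4 + 1×3 + 1×3 + 2×3 = 53; y[1] = 5×3 + 4×5 + 1×4 + 1×3 + 2×3 = 48; y[2] = 5×3 + 4×3 + 1×5 + 1×4 + 2×3 = 42; y[3] = 5×3 + 4×3 + 1×3 + 1×5 + 2×4 = 43; y[4] = 5×4 + 4×3 + 1×3 + 1×3 + 2×5 = 48. Result: [53, 48, 42, 43, 48]

[53, 48, 42, 43, 48]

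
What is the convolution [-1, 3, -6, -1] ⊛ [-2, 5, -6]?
y[0] = -1×-2 = 2; y[1] = -1×5 + 3×-2 = -11; y[2] = -1×-6 + 3×5 + -6×-2 = 33; y[3] = 3×-6 + -6×5 + -1×-2 = -46; y[4] = -6×-6 + -1×5 = 31; y[5] = -1×-6 = 6

[2, -11, 33, -46, 31, 6]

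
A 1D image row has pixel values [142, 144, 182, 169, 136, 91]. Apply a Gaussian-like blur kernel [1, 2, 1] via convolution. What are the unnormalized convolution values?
Convolve image row [142, 144, 182, 169, 136, 91] with kernel [1, 2, 1]: y[0] = 142×1 = 142; y[1] = 142×2 + 144×1 = 428; y[2] = 142×1 + 144×2 + 182×1 = 612; y[3] = 144×1 + 182×2 + 169×1 = 677; y[4] = 182×1 + 169×2 + 136×1 = 656; y[5] = 169×1 + 136×2 + 91×1 = 532; y[6] = 136×1 + 91×2 = 318; y[7] = 91×1 = 91 → [142, 428, 612, 677, 656, 532, 318, 91]. Normalization factor = sum(kernel) = 4.

[142, 428, 612, 677, 656, 532, 318, 91]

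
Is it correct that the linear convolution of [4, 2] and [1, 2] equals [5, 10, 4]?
Recompute linear convolution of [4, 2] and [1, 2]: y[0] = 4×1 = 4; y[1] = 4×2 + 2×1 = 10; y[2] = 2×2 = 4 → [4, 10, 4]. Compare to given [5, 10, 4]: they differ at index 0: given 5, correct 4, so answer: No

No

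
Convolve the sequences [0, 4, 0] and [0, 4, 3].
y[0] = 0×0 = 0; y[1] = 0×4 + 4×0 = 0; y[2] = 0×3 + 4×4 + 0×0 = 16; y[3] = 4×3 + 0×4 = 12; y[4] = 0×3 = 0

[0, 0, 16, 12, 0]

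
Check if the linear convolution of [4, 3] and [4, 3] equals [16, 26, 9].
Recompute linear convolution of [4, 3] and [4, 3]: y[0] = 4×4 = 16; y[1] = 4×3 + 3×4 = 24; y[2] = 3×3 = 9 → [16, 24, 9]. Compare to given [16, 26, 9]: they differ at index 1: given 26, correct 24, so answer: No

No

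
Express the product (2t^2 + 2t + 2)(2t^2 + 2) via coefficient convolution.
Ascending coefficients: a = [2, 2, 2], b = [2, 0, 2]. c[0] = 2×2 = 4; c[1] = 2×0 + 2×2 = 4; c[2] = 2×2 + 2×0 + 2×2 = 8; c[3] = 2×2 + 2×0 = 4; c[4] = 2×2 = 4. Result coefficients: [4, 4, 8, 4, 4] → 4t^4 + 4t^3 + 8t^2 + 4t + 4

4t^4 + 4t^3 + 8t^2 + 4t + 4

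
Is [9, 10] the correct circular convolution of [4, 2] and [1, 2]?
Recompute circular convolution of [4, 2] and [1, 2]: y[0] = 4×1 + 2×2 = 8; y[1] = 4×2 + 2×1 = 10 → [8, 10]. Compare to given [9, 10]: they differ at index 0: given 9, correct 8, so answer: No

No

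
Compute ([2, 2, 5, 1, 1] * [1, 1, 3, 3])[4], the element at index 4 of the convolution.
Use y[k] = Σ_i a[i]·b[k-i] at k=4. y[4] = 2×3 + 5×3 + 1×1 + 1×1 = 23

23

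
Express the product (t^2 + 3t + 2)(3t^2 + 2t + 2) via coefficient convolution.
Ascending coefficients: a = [2, 3, 1], b = [2, 2, 3]. c[0] = 2×2 = 4; c[1] = 2×2 + 3×2 = 10; c[2] = 2×3 + 3×2 + 1×2 = 14; c[3] = 3×3 + 1×2 = 11; c[4] = 1×3 = 3. Result coefficients: [4, 10, 14, 11, 3] → 3t^4 + 11t^3 + 14t^2 + 10t + 4

3t^4 + 11t^3 + 14t^2 + 10t + 4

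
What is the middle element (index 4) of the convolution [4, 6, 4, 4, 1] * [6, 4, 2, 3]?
Use y[k] = Σ_i a[i]·b[k-i] at k=4. y[4] = 6×3 + 4×2 + 4×4 + 1×6 = 48

48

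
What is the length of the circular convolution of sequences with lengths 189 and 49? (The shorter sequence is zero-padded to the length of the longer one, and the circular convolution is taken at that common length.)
Circular convolution (zero-padding the shorter input) has length max(m, n) = max(189, 49) = 189

189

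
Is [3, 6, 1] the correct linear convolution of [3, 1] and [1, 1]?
Recompute linear convolution of [3, 1] and [1, 1]: y[0] = 3×1 = 3; y[1] = 3×1 + 1×1 = 4; y[2] = 1×1 = 1 → [3, 4, 1]. Compare to given [3, 6, 1]: they differ at index 1: given 6, correct 4, so answer: No

No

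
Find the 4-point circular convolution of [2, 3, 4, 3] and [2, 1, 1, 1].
Use y[k] = Σ_j s[j]·t[(k-j) mod 4]. y[0] = 2×2 + 3×1 + 4×1 + 3×1 = 14; y[1] = 2×1 + 3×2 + 4×1 + 3×1 = 15; y[2] = 2×1 + 3×1 + 4×2 + 3×1 = 16; y[3] = 2×1 + 3×1 + 4×1 + 3×2 = 15. Result: [14, 15, 16, 15]

[14, 15, 16, 15]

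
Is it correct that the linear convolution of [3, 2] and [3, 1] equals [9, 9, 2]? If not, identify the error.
Recompute linear convolution of [3, 2] and [3, 1]: y[0] = 3×3 = 9; y[1] = 3×1 + 2×3 = 9; y[2] = 2×1 = 2 → [9, 9, 2]. Given [9, 9, 2] matches, so answer: Yes

Yes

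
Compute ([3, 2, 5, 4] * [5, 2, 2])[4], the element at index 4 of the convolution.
Use y[k] = Σ_i a[i]·b[k-i] at k=4. y[4] = 5×2 + 4×2 = 18

18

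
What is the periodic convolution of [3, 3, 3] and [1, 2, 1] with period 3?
Use y[k] = Σ_j s[j]·t[(k-j) mod 3]. y[0] = 3×1 + 3×1 + 3×2 = 12; y[1] = 3×2 + 3×1 + 3×1 = 12; y[2] = 3×1 + 3×2 + 3×1 = 12. Result: [12, 12, 12]

[12, 12, 12]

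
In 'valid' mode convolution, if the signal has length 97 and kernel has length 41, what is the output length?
'Valid' mode counts only positions where the kernel fully overlaps the signal: m - n + 1 = 97 - 41 + 1 = 57

57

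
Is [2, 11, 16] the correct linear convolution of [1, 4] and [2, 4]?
Recompute linear convolution of [1, 4] and [2, 4]: y[0] = 1×2 = 2; y[1] = 1×4 + 4×2 = 12; y[2] = 4×4 = 16 → [2, 12, 16]. Compare to given [2, 11, 16]: they differ at index 1: given 11, correct 12, so answer: No

No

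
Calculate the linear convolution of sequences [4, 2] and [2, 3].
y[0] = 4×2 = 8; y[1] = 4×3 + 2×2 = 16; y[2] = 2×3 = 6

[8, 16, 6]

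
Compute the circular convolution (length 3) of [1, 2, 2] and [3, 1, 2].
Use y[k] = Σ_j a[j]·b[(k-j) mod 3]. y[0] = 1×3 + 2×2 + 2×1 = 9; y[1] = 1×1 + 2×3 + 2×2 = 11; y[2] = 1×2 + 2×1 + 2×3 = 10. Result: [9, 11, 10]

[9, 11, 10]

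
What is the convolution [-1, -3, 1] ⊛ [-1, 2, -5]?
y[0] = -1×-1 = 1; y[1] = -1×2 + -3×-1 = 1; y[2] = -1×-5 + -3×2 + 1×-1 = -2; y[3] = -3×-5 + 1×2 = 17; y[4] = 1×-5 = -5

[1, 1, -2, 17, -5]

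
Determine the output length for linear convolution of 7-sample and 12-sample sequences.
Linear/full convolution length: m + n - 1 = 7 + 12 - 1 = 18

18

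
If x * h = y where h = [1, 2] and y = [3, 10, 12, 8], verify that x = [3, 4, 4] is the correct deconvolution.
Forward-compute [3, 4, 4] * [1, 2]: y[0] = 3×1 = 3; y[1] = 3×2 + 4×1 = 10; y[2] = 4×2 + 4×1 = 12; y[3] = 4×2 = 8 → [3, 10, 12, 8]. Matches given y = [3, 10, 12, 8], so verified.

Verified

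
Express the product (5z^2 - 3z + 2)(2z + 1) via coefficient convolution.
Ascending coefficients: a = [2, -3, 5], b = [1, 2]. c[0] = 2×1 = 2; c[1] = 2×2 + -3×1 = 1; c[2] = -3×2 + 5×1 = -1; c[3] = 5×2 = 10. Result coefficients: [2, 1, -1, 10] → 10z^3 - z^2 + z + 2

10z^3 - z^2 + z + 2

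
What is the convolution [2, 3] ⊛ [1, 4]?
y[0] = 2×1 = 2; y[1] = 2×4 + 3×1 = 11; y[2] = 3×4 = 12

[2, 11, 12]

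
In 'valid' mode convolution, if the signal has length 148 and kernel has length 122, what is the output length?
'Valid' mode counts only positions where the kernel fully overlaps the signal: m - n + 1 = 148 - 122 + 1 = 27

27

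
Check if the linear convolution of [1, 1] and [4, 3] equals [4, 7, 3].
Recompute linear convolution of [1, 1] and [4, 3]: y[0] = 1×4 = 4; y[1] = 1×3 + 1×4 = 7; y[2] = 1×3 = 3 → [4, 7, 3]. Given [4, 7, 3] matches, so answer: Yes

Yes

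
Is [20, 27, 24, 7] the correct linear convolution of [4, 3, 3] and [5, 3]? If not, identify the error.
Recompute linear convolution of [4, 3, 3] and [5, 3]: y[0] = 4×5 = 20; y[1] = 4×3 + 3×5 = 27; y[2] = 3×3 + 3×5 = 24; y[3] = 3×3 = 9 → [20, 27, 24, 9]. Compare to given [20, 27, 24, 7]: they differ at index 3: given 7, correct 9, so answer: No

No. Error at index 3: given 7, correct 9.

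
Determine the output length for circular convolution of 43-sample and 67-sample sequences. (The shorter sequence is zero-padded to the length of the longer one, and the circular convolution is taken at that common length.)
Circular convolution (zero-padding the shorter input) has length max(m, n) = max(43, 67) = 67

67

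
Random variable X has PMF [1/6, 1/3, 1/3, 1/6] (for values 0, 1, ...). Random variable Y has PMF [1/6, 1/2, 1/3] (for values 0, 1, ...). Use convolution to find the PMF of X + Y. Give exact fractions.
P(X+Y=k) = Σ_i P(X=i)·P(Y=k-i) — a convolution of [1/6, 1/3, 1/3, 1/6] and [1/6, 1/2, 1/3]. P(X+Y=0) = (1/6)×(1/6) = 1/36; P(X+Y=1) = (1/6)×(1/2) + (1/3)×(1/6) = 1/12 + 1/18 = 5/36; P(X+Y=2) = (1/6)×(1/3) + (1/3)×(1/2) + (1/3)×(1/6) = 1/18 + 1/6 + 1/18 = 5/18; P(X+Y=3) = (1/3)×(1/3) + (1/3)×(1/2) + (1/6)×(1/6) = 1/9 + 1/6 + 1/36 = 11/36; P(X+Y=4) = (1/3)×(1/3) + (1/6)×(1/2) = 1/9 + 1/12 = 7/36; P(X+Y=5) = (1/6)×(1/3) = 1/18. PMF: [1/36, 5/36, 5/18, 11/36, 7/36, 1/18] (sums to 1 ✓)

[1/36, 5/36, 5/18, 11/36, 7/36, 1/18]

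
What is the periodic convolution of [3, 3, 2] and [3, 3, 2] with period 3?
Use y[k] = Σ_j s[j]·t[(k-j) mod 3]. y[0] = 3×3 + 3×2 + 2×3 = 21; y[1] = 3×3 + 3×3 + 2×2 = 22; y[2] = 3×2 + 3×3 + 2×3 = 21. Result: [21, 22, 21]

[21, 22, 21]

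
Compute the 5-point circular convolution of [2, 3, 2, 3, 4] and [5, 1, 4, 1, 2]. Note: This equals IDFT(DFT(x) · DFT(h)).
Either evaluate y[k] = Σ_j x[j]·h[(k-j) mod 5] directly, or use IDFT(DFT(x) · DFT(h)). y[0] = 2×5 + 3×2 + 2×1 + 3×4 + 4×1 = 34; y[1] = 2×1 + 3×5 + 2×2 + 3×1 + 4×4 = 40; y[2] = 2×4 + 3×1 + 2×5 + 3×2 + 4×1 = 31; y[3] = 2×1 + 3×4 + 2×1 + 3×5 + 4×2 = 39; y[4] = 2×2 + 3×1 + 2×4 + 3×1 + 4×5 = 38. Result: [34, 40, 31, 39, 38]

[34, 40, 31, 39, 38]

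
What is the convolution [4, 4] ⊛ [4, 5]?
y[0] = 4×4 = 16; y[1] = 4×5 + 4×4 = 36; y[2] = 4×5 = 20

[16, 36, 20]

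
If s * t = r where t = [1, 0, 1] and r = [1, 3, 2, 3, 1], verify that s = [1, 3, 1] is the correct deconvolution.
Forward-compute [1, 3, 1] * [1, 0, 1]: r[0] = 1×1 = 1; r[1] = 1×0 + 3×1 = 3; r[2] = 1×1 + 3×0 + 1×1 = 2; r[3] = 3×1 + 1×0 = 3; r[4] = 1×1 = 1 → [1, 3, 2, 3, 1]. Matches given r = [1, 3, 2, 3, 1], so verified.

Verified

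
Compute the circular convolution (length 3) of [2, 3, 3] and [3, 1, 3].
Use y[k] = Σ_j a[j]·b[(k-j) mod 3]. y[0] = 2×3 + 3×3 + 3×1 = 18; y[1] = 2×1 + 3×3 + 3×3 = 20; y[2] = 2×3 + 3×1 + 3×3 = 18. Result: [18, 20, 18]

[18, 20, 18]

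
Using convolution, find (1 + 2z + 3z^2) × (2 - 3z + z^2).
Ascending coefficients: a = [1, 2, 3], b = [2, -3, 1]. c[0] = 1×2 = 2; c[1] = 1×-3 + 2×2 = 1; c[2] = 1×1 + 2×-3 + 3×2 = 1; c[3] = 2×1 + 3×-3 = -7; c[4] = 3×1 = 3. Result coefficients: [2, 1, 1, -7, 3] → 2 + z + z^2 - 7z^3 + 3z^4

2 + z + z^2 - 7z^3 + 3z^4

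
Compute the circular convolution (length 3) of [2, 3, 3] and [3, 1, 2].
Use y[k] = Σ_j f[j]·g[(k-j) mod 3]. y[0] = 2×3 + 3×2 + 3×1 = 15; y[1] = 2×1 + 3×3 + 3×2 = 17; y[2] = 2×2 + 3×1 + 3×3 = 16. Result: [15, 17, 16]

[15, 17, 16]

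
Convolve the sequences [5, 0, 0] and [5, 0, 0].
y[0] = 5×5 = 25; y[1] = 5×0 + 0×5 = 0; y[2] = 5×0 + 0×0 + 0×5 = 0; y[3] = 0×0 + 0×0 = 0; y[4] = 0×0 = 0

[25, 0, 0, 0, 0]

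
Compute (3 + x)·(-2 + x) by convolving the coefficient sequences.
Ascending coefficients: a = [3, 1], b = [-2, 1]. c[0] = 3×-2 = -6; c[1] = 3×1 + 1×-2 = 1; c[2] = 1×1 = 1. Result coefficients: [-6, 1, 1] → -6 + x + x^2

-6 + x + x^2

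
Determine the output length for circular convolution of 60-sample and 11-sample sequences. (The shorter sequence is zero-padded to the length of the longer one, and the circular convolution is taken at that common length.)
Circular convolution (zero-padding the shorter input) has length max(m, n) = max(60, 11) = 60

60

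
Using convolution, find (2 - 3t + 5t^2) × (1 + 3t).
Ascending coefficients: a = [2, -3, 5], b = [1, 3]. c[0] = 2×1 = 2; c[1] = 2×3 + -3×1 = 3; c[2] = -3×3 + 5×1 = -4; c[3] = 5×3 = 15. Result coefficients: [2, 3, -4, 15] → 2 + 3t - 4t^2 + 15t^3

2 + 3t - 4t^2 + 15t^3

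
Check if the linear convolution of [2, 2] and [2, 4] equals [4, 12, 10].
Recompute linear convolution of [2, 2] and [2, 4]: y[0] = 2×2 = 4; y[1] = 2×4 + 2×2 = 12; y[2] = 2×4 = 8 → [4, 12, 8]. Compare to given [4, 12, 10]: they differ at index 2: given 10, correct 8, so answer: No

No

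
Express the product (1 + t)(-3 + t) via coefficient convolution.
Ascending coefficients: a = [1, 1], b = [-3, 1]. c[0] = 1×-3 = -3; c[1] = 1×1 + 1×-3 = -2; c[2] = 1×1 = 1. Result coefficients: [-3, -2, 1] → -3 - 2t + t^2

-3 - 2t + t^2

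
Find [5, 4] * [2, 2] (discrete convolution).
y[0] = 5×2 = 10; y[1] = 5×2 + 4×2 = 18; y[2] = 4×2 = 8

[10, 18, 8]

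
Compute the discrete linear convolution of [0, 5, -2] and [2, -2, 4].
y[0] = 0×2 = 0; y[1] = 0×-2 + 5×2 = 10; y[2] = 0×4 + 5×-2 + -2×2 = -14; y[3] = 5×4 + -2×-2 = 24; y[4] = -2×4 = -8

[0, 10, -14, 24, -8]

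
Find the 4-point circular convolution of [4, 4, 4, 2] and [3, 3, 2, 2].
Use y[k] = Σ_j f[j]·g[(k-j) mod 4]. y[0] = 4×3 + 4×2 + 4×2 + 2×3 = 34; y[1] = 4×3 + 4×3 + 4×2 + 2×2 = 36; y[2] = 4×2 + 4×3 + 4×3 + 2×2 = 36; y[3] = 4×2 + 4×2 + 4×3 + 2×3 = 34. Result: [34, 36, 36, 34]

[34, 36, 36, 34]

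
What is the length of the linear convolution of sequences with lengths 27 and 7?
Linear/full convolution length: m + n - 1 = 27 + 7 - 1 = 33

33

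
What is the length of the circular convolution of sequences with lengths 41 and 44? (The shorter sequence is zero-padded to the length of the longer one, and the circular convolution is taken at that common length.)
Circular convolution (zero-padding the shorter input) has length max(m, n) = max(41, 44) = 44

44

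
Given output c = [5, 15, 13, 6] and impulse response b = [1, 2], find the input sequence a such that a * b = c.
Deconvolve c=[5, 15, 13, 6] by b=[1, 2]. Since b[0]=1, solve forward: a[0] = c[0] / 1 = 5; a[1] = (c[1] - 5×2) / 1 = 5; a[2] = (c[2] - 5×2) / 1 = 3. So a = [5, 5, 3]. Check by forward convolution: c[0] = 5×1 = 5; c[1] = 5×2 + 5×1 = 15; c[2] = 5×2 + 3×1 = 13; c[3] = 3×2 = 6

[5, 5, 3]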